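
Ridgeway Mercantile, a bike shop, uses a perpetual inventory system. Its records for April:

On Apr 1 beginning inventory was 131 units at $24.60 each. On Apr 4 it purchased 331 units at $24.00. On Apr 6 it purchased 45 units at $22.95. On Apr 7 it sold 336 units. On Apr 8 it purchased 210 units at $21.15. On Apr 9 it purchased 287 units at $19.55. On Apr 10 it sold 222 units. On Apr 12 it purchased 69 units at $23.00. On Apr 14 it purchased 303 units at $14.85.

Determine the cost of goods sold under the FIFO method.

Apr 7, 336 sold [FIFO — oldest first]: 131 @ $24.60 + 205 @ $24.00 = $8,142.60
Apr 10, 222 sold [FIFO — oldest first]: 126 @ $24.00 + 45 @ $22.95 + 51 @ $21.15 = $5,135.40
Total COGS = $8,142.60 + $5,135.40 = $13,278.00
Ending inventory: 159 @ $21.15 + 287 @ $19.55 + 69 @ $23.00 + 303 @ $14.85 = $15,060.25
Check: goods available $28,338.25 = COGS $13,278.00 + ending $15,060.25

COGS = $13,278.00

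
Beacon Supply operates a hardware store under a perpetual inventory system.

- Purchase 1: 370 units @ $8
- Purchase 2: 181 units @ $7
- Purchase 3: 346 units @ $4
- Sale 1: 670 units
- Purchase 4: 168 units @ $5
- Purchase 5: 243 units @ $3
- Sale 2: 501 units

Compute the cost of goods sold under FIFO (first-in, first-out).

COGS = $6,769

Sale 1 (670) [FIFO — oldest first]: 370 @ $8 + 181 @ $7 + 119 @ $4 = $4,703
Sale 2 (501) [FIFO — oldest first]: 227 @ $4 + 168 @ $5 + 106 @ $3 = $2,066
Total COGS = $4,703 + $2,066 = $6,769
Ending inventory: 137 @ $3 = $411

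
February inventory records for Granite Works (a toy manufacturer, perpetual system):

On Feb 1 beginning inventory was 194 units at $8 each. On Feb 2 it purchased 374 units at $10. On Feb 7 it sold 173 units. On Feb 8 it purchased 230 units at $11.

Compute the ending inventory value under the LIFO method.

Ending inventory = $6,092

Feb 7, 173 sold [LIFO — newest first]: 173 @ $10 = $1,730
Ending inventory: 194 @ $8 + 201 @ $10 + 230 @ $11 = $6,092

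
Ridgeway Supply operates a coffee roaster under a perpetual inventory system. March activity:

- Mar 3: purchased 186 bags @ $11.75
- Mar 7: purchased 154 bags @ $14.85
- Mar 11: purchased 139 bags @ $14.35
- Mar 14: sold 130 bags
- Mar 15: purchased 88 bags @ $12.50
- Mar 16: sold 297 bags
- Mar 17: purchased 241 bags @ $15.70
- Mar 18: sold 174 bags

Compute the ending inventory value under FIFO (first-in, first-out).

Ending inventory = $3,249.90

Mar 14, 130 sold [FIFO — oldest first]: 130 @ $11.75 = $1,527.50
Mar 16, 297 sold [FIFO — oldest first]: 56 @ $11.75 + 154 @ $14.85 + 87 @ $14.35 = $4,193.35
Mar 18, 174 sold [FIFO — oldest first]: 52 @ $14.35 + 88 @ $12.50 + 34 @ $15.70 = $2,380.00
Total COGS = $1,527.50 + $4,193.35 + $2,380.00 = $8,100.85
Ending inventory: 207 @ $15.70 = $3,249.90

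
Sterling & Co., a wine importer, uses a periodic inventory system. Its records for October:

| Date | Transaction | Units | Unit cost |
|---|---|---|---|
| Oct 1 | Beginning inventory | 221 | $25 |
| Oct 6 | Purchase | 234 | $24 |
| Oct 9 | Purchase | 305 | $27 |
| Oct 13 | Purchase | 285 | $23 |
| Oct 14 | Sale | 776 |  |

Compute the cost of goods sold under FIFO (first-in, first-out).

COGS = $19,744

Oct 14, 776 sold [FIFO — oldest first]: 221 @ $25 + 234 @ $24 + 305 @ $27 + 16 @ $23 = $19,744
Ending inventory: 269 @ $23 = $6,187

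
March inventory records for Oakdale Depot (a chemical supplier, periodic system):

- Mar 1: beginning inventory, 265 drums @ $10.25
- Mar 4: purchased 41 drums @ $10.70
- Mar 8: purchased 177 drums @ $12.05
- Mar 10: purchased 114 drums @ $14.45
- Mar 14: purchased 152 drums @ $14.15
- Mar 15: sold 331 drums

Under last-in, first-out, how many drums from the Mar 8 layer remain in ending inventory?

112

Mar 15, 331 sold [LIFO — newest first]: 152 @ $14.15 + 114 @ $14.45 + 65 @ $12.05 = $4,581.35
Ending inventory: 265 @ $10.25 + 41 @ $10.70 + 112 @ $12.05 = $4,504.55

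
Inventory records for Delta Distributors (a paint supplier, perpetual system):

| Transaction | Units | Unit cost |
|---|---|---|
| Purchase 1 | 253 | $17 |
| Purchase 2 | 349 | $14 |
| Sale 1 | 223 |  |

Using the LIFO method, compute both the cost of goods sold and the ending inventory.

Sale 1 (223) [LIFO — newest first]: 223 @ $14 = $3,122
Ending inventory: 253 @ $17 + 126 @ $14 = $6,065

COGS = $3,122; ending inventory = $6,065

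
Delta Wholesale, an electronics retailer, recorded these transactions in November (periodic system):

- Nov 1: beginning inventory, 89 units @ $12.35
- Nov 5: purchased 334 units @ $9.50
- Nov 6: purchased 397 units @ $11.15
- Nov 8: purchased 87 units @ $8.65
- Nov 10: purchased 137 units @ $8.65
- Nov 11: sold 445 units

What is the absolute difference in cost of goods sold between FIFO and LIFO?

FIFO COGS: 89 @ $12.35 + 334 @ $9.50 + 22 @ $11.15 = $4,517.45
LIFO COGS: 137 @ $8.65 + 87 @ $8.65 + 221 @ $11.15 = $4,401.75
Difference = |$4,517.45 − $4,401.75| = $115.70

$115.70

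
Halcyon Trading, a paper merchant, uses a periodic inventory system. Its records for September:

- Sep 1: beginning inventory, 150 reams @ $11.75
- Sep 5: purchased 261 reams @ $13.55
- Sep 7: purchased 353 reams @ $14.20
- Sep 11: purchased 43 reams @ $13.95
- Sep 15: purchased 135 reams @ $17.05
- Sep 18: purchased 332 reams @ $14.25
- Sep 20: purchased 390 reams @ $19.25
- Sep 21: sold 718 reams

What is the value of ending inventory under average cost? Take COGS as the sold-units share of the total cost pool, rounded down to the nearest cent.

Ending inventory = $14,469.57

Sep 21, sell 718: 718/1664 × $25,451.75 → $10,982.18
Ending inventory (cost pool remaining) = $14,469.57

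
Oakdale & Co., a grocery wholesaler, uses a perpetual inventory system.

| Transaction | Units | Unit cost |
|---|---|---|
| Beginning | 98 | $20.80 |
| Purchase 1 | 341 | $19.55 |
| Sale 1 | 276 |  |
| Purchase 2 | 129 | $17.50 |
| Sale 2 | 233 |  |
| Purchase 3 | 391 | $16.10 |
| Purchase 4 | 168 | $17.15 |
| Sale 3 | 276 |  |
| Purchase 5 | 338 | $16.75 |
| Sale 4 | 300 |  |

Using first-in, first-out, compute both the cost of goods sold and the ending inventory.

Sale 1 (276) [FIFO — oldest first]: 98 @ $20.80 + 178 @ $19.55 = $5,518.30
Sale 2 (233) [FIFO — oldest first]: 163 @ $19.55 + 70 @ $17.50 = $4,411.65
Sale 3 (276) [FIFO — oldest first]: 59 @ $17.50 + 217 @ $16.10 = $4,526.20
Sale 4 (300) [FIFO — oldest first]: 174 @ $16.10 + 126 @ $17.15 = $4,962.30
Total COGS = $5,518.30 + $4,411.65 + $4,526.20 + $4,962.30 = $19,418.45
Ending inventory: 42 @ $17.15 + 338 @ $16.75 = $6,381.80

COGS = $19,418.45; ending inventory = $6,381.80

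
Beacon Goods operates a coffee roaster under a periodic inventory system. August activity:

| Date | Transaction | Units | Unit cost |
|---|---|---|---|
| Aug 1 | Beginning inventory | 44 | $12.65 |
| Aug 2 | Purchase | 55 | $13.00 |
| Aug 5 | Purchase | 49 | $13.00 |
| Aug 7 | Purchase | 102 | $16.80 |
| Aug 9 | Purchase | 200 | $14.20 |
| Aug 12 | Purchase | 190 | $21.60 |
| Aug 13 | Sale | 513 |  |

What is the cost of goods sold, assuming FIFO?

Aug 13, 513 sold [FIFO — oldest first]: 44 @ $12.65 + 55 @ $13.00 + 49 @ $13.00 + 102 @ $16.80 + 200 @ $14.20 + 63 @ $21.60 = $7,823.00
Ending inventory: 127 @ $21.60 = $2,743.20
Check: goods available $10,566.20 = COGS $7,823.00 + ending $2,743.20

COGS = $7,823.00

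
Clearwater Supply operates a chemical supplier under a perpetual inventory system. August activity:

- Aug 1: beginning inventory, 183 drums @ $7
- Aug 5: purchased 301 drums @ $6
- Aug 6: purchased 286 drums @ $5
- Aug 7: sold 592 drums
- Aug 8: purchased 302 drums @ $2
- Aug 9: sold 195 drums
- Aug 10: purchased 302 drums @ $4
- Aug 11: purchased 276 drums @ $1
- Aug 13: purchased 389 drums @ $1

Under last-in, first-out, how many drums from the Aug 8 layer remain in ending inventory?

Aug 7, 592 sold [LIFO — newest first]: 286 @ $5 + 301 @ $6 + 5 @ $7 = $3,271
Aug 9, 195 sold [LIFO — newest first]: 195 @ $2 = $390
Total COGS = $3,271 + $390 = $3,661
Ending inventory: 178 @ $7 + 107 @ $2 + 302 @ $4 + 276 @ $1 + 389 @ $1 = $3,333

107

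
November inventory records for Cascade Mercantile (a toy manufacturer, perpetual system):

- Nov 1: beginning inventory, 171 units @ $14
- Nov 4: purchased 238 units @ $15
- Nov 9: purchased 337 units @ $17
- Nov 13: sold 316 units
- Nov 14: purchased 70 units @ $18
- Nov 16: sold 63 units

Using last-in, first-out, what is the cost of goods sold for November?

Nov 13, 316 sold [LIFO — newest first]: 316 @ $17 = $5,372
Nov 16, 63 sold [LIFO — newest first]: 63 @ $18 = $1,134
Total COGS = $5,372 + $1,134 = $6,506
Ending inventory: 171 @ $14 + 238 @ $15 + 21 @ $17 + 7 @ $18 = $6,447

COGS = $6,506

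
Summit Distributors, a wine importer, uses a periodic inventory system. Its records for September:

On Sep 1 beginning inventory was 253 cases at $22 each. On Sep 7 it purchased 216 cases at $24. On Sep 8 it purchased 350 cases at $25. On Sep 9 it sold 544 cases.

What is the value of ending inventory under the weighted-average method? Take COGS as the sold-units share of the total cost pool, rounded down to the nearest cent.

Sep 9, sell 544: 544/819 × $19,500.00 → $12,952.38
Ending inventory (cost pool remaining) = $6,547.62
Check: goods available $19,500.00 = COGS $12,952.38 + ending $6,547.62

Ending inventory = $6,547.62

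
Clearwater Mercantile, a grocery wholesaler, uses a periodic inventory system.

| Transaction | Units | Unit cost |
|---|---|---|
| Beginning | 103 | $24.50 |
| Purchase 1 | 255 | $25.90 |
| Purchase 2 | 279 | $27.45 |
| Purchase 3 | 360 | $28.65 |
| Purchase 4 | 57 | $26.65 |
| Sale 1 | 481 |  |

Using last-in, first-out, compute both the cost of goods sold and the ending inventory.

Sale 1 (481) [LIFO — newest first]: 57 @ $26.65 + 360 @ $28.65 + 64 @ $27.45 = $13,589.85
Ending inventory: 103 @ $24.50 + 255 @ $25.90 + 215 @ $27.45 = $15,029.75

COGS = $13,589.85; ending inventory = $15,029.75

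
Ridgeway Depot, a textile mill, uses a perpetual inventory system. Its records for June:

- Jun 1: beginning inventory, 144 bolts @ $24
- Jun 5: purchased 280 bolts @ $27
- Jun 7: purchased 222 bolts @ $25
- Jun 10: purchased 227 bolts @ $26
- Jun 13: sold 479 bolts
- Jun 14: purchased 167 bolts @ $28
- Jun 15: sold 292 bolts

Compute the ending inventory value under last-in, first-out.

Jun 13, 479 sold [LIFO — newest first]: 227 @ $26 + 222 @ $25 + 30 @ $27 = $12,262
Jun 15, 292 sold [LIFO — newest first]: 167 @ $28 + 125 @ $27 = $8,051
Total COGS = $12,262 + $8,051 = $20,313
Ending inventory: 144 @ $24 + 125 @ $27 = $6,831

Ending inventory = $6,831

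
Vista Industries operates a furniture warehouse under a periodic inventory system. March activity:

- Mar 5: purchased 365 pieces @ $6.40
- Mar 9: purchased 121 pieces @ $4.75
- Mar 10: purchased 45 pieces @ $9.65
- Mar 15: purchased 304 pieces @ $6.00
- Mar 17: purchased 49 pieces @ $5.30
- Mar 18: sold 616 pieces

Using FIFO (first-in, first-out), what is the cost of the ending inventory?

Ending inventory = $1,573.70

Mar 18, 616 sold [FIFO — oldest first]: 365 @ $6.40 + 121 @ $4.75 + 45 @ $9.65 + 85 @ $6.00 = $3,855.00
Ending inventory: 219 @ $6.00 + 49 @ $5.30 = $1,573.70
Check: goods available $5,428.70 = COGS $3,855.00 + ending $1,573.70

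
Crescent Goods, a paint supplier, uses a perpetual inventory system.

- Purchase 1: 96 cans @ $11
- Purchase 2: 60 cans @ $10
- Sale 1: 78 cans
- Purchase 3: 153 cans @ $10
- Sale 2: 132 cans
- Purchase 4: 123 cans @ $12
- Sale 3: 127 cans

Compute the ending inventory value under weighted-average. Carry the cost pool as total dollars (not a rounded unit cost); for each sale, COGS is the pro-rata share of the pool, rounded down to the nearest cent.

Ending inventory = $1,064.08

After Purchase 1: 96 on hand, pool $1,056.00 (≈ $11.0000 each)
After Purchase 2: 156 on hand, pool $1,656.00 (≈ $10.6154 each)
Sale 1, sell 78: 78/156 × $1,656.00 → $828.00
After Purchase 3: 231 on hand, pool $2,358.00 (≈ $10.2078 each)
Sale 2, sell 132: 132/231 × $2,358.00 → $1,347.42
After Purchase 4: 222 on hand, pool $2,486.58 (≈ $11.2008 each)
Sale 3, sell 127: 127/222 × $2,486.58 → $1,422.50
Total COGS = $828.00 + $1,347.42 + $1,422.50 = $3,597.92
Ending inventory (cost pool remaining) = $1,064.08
Check: goods available $4,662.00 = COGS $3,597.92 + ending $1,064.08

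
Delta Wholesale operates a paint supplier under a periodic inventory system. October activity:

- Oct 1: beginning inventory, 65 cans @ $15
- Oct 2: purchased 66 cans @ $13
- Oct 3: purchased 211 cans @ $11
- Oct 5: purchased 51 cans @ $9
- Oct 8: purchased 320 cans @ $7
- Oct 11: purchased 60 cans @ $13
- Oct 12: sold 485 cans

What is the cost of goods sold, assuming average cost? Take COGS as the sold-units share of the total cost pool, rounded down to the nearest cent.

COGS = $4,789.13

Oct 12, sell 485: 485/773 × $7,633.00 → $4,789.13
Ending inventory (cost pool remaining) = $2,843.87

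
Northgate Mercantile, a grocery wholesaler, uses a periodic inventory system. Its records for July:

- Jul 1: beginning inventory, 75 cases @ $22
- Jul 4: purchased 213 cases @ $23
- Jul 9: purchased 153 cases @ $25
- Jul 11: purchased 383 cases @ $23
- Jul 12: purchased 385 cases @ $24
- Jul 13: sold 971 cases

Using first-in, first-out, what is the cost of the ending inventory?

Ending inventory = $5,712

Jul 13, 971 sold [FIFO — oldest first]: 75 @ $22 + 213 @ $23 + 153 @ $25 + 383 @ $23 + 147 @ $24 = $22,711
Ending inventory: 238 @ $24 = $5,712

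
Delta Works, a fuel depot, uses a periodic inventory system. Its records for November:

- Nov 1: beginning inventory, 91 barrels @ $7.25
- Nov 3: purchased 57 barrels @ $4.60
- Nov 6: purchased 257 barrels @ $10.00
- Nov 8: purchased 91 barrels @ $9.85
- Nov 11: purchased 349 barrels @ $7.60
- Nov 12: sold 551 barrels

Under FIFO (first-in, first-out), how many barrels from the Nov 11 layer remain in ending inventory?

294

Nov 12, 551 sold [FIFO — oldest first]: 91 @ $7.25 + 57 @ $4.60 + 257 @ $10.00 + 91 @ $9.85 + 55 @ $7.60 = $4,806.30
Ending inventory: 294 @ $7.60 = $2,234.40
Check: goods available $7,040.70 = COGS $4,806.30 + ending $2,234.40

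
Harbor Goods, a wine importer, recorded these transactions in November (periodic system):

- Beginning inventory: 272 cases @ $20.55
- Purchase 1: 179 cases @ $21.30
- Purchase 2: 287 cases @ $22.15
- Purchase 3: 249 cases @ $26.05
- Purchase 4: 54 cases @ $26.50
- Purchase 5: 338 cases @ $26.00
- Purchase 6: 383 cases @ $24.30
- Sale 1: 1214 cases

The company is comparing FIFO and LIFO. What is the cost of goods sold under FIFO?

COGS = $28,174.80

FIFO COGS: 272 @ $20.55 + 179 @ $21.30 + 287 @ $22.15 + 249 @ $26.05 + 54 @ $26.50 + 173 @ $26.00 = $28,174.80
LIFO COGS: 383 @ $24.30 + 338 @ $26.00 + 54 @ $26.50 + 249 @ $26.05 + 190 @ $22.15 = $30,220.85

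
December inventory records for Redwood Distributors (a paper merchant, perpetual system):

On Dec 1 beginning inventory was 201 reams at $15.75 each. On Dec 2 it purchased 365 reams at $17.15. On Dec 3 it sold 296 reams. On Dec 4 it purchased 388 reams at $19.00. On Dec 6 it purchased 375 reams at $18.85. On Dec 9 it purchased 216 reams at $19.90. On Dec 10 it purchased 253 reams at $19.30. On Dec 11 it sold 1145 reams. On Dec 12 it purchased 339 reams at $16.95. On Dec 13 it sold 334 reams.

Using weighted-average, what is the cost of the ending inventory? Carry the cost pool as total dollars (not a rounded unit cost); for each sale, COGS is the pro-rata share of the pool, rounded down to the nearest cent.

Ending inventory = $6,464.67

After Dec 1: 201 on hand, pool $3,165.75 (≈ $15.7500 each)
After Dec 2: 566 on hand, pool $9,425.50 (≈ $16.6528 each)
Dec 3, sell 296: 296/566 × $9,425.50 → $4,929.23
After Dec 4: 658 on hand, pool $11,868.27 (≈ $18.0369 each)
After Dec 6: 1033 on hand, pool $18,937.02 (≈ $18.3321 each)
After Dec 9: 1249 on hand, pool $23,235.42 (≈ $18.6032 each)
After Dec 10: 1502 on hand, pool $28,118.32 (≈ $18.7206 each)
Dec 11, sell 1145: 1145/1502 × $28,118.32 → $21,435.07
After Dec 12: 696 on hand, pool $12,429.30 (≈ $17.8582 each)
Dec 13, sell 334: 334/696 × $12,429.30 → $5,964.63
Total COGS = $4,929.23 + $21,435.07 + $5,964.63 = $32,328.93
Ending inventory (cost pool remaining) = $6,464.67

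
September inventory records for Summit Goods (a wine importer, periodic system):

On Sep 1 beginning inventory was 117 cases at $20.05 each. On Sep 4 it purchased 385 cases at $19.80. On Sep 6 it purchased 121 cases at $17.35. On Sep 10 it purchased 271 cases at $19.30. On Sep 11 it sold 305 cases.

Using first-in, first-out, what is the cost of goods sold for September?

Sep 11, 305 sold [FIFO — oldest first]: 117 @ $20.05 + 188 @ $19.80 = $6,068.25
Ending inventory: 197 @ $19.80 + 121 @ $17.35 + 271 @ $19.30 = $11,230.25

COGS = $6,068.25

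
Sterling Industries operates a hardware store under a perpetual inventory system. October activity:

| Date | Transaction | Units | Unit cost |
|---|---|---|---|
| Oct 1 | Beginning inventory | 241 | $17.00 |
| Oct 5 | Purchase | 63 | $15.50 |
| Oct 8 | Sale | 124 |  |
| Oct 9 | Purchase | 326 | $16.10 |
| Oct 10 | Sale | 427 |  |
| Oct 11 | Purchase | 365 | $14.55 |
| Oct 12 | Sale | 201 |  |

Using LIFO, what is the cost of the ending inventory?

Ending inventory = $3,729.20

Oct 8, 124 sold [LIFO — newest first]: 63 @ $15.50 + 61 @ $17.00 = $2,013.50
Oct 10, 427 sold [LIFO — newest first]: 326 @ $16.10 + 101 @ $17.00 = $6,965.60
Oct 12, 201 sold [LIFO — newest first]: 201 @ $14.55 = $2,924.55
Total COGS = $2,013.50 + $6,965.60 + $2,924.55 = $11,903.65
Ending inventory: 79 @ $17.00 + 164 @ $14.55 = $3,729.20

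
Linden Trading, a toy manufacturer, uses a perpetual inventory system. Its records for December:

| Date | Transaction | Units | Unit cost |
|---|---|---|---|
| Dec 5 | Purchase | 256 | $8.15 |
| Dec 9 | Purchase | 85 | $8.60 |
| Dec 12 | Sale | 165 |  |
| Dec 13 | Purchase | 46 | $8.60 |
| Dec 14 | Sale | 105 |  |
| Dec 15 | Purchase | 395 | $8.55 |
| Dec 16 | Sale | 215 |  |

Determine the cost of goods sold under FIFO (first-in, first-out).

Dec 12, 165 sold [FIFO — oldest first]: 165 @ $8.15 = $1,344.75
Dec 14, 105 sold [FIFO — oldest first]: 91 @ $8.15 + 14 @ $8.60 = $862.05
Dec 16, 215 sold [FIFO — oldest first]: 71 @ $8.60 + 46 @ $8.60 + 98 @ $8.55 = $1,844.10
Total COGS = $1,344.75 + $862.05 + $1,844.10 = $4,050.90
Ending inventory: 297 @ $8.55 = $2,539.35

COGS = $4,050.90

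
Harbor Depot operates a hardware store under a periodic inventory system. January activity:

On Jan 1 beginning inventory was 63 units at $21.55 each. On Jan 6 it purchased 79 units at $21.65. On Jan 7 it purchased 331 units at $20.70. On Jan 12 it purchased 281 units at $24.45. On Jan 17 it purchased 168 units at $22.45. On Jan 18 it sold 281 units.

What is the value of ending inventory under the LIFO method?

Ending inventory = $14,027.30

Jan 18, 281 sold [LIFO — newest first]: 168 @ $22.45 + 113 @ $24.45 = $6,534.45
Ending inventory: 63 @ $21.55 + 79 @ $21.65 + 331 @ $20.70 + 168 @ $24.45 = $14,027.30
Check: goods available $20,561.75 = COGS $6,534.45 + ending $14,027.30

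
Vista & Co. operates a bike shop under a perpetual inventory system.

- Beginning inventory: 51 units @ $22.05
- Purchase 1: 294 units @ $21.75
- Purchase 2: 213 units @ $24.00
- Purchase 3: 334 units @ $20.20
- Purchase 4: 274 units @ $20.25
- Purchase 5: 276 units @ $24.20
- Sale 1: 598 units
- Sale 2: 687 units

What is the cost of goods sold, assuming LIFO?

COGS = $28,175.50

Sale 1 (598) [LIFO — newest first]: 276 @ $24.20 + 274 @ $20.25 + 48 @ $20.20 = $13,197.30
Sale 2 (687) [LIFO — newest first]: 286 @ $20.20 + 213 @ $24.00 + 188 @ $21.75 = $14,978.20
Total COGS = $13,197.30 + $14,978.20 = $28,175.50
Ending inventory: 51 @ $22.05 + 106 @ $21.75 = $3,430.05
Check: goods available $31,605.55 = COGS $28,175.50 + ending $3,430.05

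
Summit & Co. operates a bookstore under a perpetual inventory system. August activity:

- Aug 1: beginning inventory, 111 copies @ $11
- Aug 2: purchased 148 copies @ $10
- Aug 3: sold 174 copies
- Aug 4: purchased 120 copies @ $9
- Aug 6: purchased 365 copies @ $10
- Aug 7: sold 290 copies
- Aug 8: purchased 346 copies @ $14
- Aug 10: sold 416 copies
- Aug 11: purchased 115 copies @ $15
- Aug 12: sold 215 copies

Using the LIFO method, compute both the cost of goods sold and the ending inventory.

Aug 3, 174 sold [LIFO — newest first]: 148 @ $10 + 26 @ $11 = $1,766
Aug 7, 290 sold [LIFO — newest first]: 290 @ $10 = $2,900
Aug 10, 416 sold [LIFO — newest first]: 346 @ $14 + 70 @ $10 = $5,544
Aug 12, 215 sold [LIFO — newest first]: 115 @ $15 + 5 @ $10 + 95 @ $9 = $2,630
Total COGS = $1,766 + $2,900 + $5,544 + $2,630 = $12,840
Ending inventory: 85 @ $11 + 25 @ $9 = $1,160
Check: goods available $14,000 = COGS $12,840 + ending $1,160

COGS = $12,840; ending inventory = $1,160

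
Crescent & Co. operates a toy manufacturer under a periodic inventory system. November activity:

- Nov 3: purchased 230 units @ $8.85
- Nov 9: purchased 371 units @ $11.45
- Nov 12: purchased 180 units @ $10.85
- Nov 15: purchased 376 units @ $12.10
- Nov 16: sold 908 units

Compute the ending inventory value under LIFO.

Ending inventory = $2,253.05

Nov 16, 908 sold [LIFO — newest first]: 376 @ $12.10 + 180 @ $10.85 + 352 @ $11.45 = $10,533.00
Ending inventory: 230 @ $8.85 + 19 @ $11.45 = $2,253.05
Check: goods available $12,786.05 = COGS $10,533.00 + ending $2,253.05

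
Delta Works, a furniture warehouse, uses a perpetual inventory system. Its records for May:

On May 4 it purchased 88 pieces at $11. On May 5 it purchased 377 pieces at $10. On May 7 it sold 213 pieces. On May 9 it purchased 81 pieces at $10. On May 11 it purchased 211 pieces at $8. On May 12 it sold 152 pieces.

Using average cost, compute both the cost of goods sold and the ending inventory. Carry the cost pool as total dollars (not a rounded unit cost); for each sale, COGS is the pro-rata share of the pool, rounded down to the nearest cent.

COGS = $3,585.71; ending inventory = $3,650.29

After May 4: 88 on hand, pool $968.00 (≈ $11.0000 each)
After May 5: 465 on hand, pool $4,738.00 (≈ $10.1892 each)
May 7, sell 213: 213/465 × $4,738.00 → $2,170.30
After May 9: 333 on hand, pool $3,377.70 (≈ $10.1432 each)
After May 11: 544 on hand, pool $5,065.70 (≈ $9.3119 each)
May 12, sell 152: 152/544 × $5,065.70 → $1,415.41
Total COGS = $2,170.30 + $1,415.41 = $3,585.71
Ending inventory (cost pool remaining) = $3,650.29
Check: goods available $7,236.00 = COGS $3,585.71 + ending $3,650.29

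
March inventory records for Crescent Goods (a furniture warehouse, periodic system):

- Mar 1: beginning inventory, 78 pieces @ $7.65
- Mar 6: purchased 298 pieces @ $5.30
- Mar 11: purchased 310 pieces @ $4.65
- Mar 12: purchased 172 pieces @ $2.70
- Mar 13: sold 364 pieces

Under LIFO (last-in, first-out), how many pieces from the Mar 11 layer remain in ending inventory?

118

Mar 13, 364 sold [LIFO — newest first]: 172 @ $2.70 + 192 @ $4.65 = $1,357.20
Ending inventory: 78 @ $7.65 + 298 @ $5.30 + 118 @ $4.65 = $2,724.80
Check: goods available $4,082.00 = COGS $1,357.20 + ending $2,724.80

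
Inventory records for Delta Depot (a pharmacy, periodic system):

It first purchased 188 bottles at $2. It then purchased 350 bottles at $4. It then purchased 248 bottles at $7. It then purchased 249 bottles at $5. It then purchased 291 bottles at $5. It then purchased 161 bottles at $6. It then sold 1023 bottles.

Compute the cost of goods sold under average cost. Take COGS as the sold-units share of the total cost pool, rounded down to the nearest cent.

COGS = $4,938.19

Sale 1, sell 1023: 1023/1487 × $7,178.00 → $4,938.19
Ending inventory (cost pool remaining) = $2,239.81
Check: goods available $7,178.00 = COGS $4,938.19 + ending $2,239.81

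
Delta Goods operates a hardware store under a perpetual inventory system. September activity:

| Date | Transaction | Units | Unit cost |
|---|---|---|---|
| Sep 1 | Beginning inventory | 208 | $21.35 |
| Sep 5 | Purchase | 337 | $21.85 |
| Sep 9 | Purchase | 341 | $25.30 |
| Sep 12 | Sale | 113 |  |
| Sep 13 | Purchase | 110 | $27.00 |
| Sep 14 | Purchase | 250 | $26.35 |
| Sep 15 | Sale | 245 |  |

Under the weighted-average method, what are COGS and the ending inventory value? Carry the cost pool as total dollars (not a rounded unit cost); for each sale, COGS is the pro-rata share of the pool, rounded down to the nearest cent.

COGS = $8,527.17; ending inventory = $21,461.88

After Sep 1: 208 on hand, pool $4,440.80 (≈ $21.3500 each)
After Sep 5: 545 on hand, pool $11,804.25 (≈ $21.6592 each)
After Sep 9: 886 on hand, pool $20,431.55 (≈ $23.0604 each)
Sep 12, sell 113: 113/886 × $20,431.55 → $2,605.82
After Sep 13: 883 on hand, pool $20,795.73 (≈ $23.5512 each)
After Sep 14: 1133 on hand, pool $27,383.23 (≈ $24.1688 each)
Sep 15, sell 245: 245/1133 × $27,383.23 → $5,921.35
Total COGS = $2,605.82 + $5,921.35 = $8,527.17
Ending inventory (cost pool remaining) = $21,461.88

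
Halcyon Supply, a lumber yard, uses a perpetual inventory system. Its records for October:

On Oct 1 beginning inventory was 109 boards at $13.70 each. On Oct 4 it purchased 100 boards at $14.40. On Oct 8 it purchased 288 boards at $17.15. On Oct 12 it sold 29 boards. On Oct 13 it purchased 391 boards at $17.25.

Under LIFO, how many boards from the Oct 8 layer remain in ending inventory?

Oct 12, 29 sold [LIFO — newest first]: 29 @ $17.15 = $497.35
Ending inventory: 109 @ $13.70 + 100 @ $14.40 + 259 @ $17.15 + 391 @ $17.25 = $14,119.90
Check: goods available $14,617.25 = COGS $497.35 + ending $14,119.90

259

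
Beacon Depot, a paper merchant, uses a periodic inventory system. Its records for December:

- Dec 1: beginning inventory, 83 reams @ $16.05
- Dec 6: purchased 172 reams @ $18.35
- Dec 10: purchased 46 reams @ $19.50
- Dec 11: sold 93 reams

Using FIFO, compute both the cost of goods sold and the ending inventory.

Dec 11, 93 sold [FIFO — oldest first]: 83 @ $16.05 + 10 @ $18.35 = $1,515.65
Ending inventory: 162 @ $18.35 + 46 @ $19.50 = $3,869.70

COGS = $1,515.65; ending inventory = $3,869.70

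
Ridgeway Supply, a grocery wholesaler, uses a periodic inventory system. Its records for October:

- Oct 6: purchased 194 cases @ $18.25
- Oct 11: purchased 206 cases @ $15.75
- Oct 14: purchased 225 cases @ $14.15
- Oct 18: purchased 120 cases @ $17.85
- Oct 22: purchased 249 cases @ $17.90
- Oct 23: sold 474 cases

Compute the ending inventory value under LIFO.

Ending inventory = $8,483.00

Oct 23, 474 sold [LIFO — newest first]: 249 @ $17.90 + 120 @ $17.85 + 105 @ $14.15 = $8,084.85
Ending inventory: 194 @ $18.25 + 206 @ $15.75 + 120 @ $14.15 = $8,483.00
Check: goods available $16,567.85 = COGS $8,084.85 + ending $8,483.00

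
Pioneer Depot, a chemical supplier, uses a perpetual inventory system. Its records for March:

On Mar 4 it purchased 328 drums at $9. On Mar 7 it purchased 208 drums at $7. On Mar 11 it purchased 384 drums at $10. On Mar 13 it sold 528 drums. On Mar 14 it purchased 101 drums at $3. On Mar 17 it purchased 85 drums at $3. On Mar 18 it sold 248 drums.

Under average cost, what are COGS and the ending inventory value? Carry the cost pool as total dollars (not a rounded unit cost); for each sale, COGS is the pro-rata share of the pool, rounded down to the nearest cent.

After Mar 4: 328 on hand, pool $2,952.00 (≈ $9.0000 each)
After Mar 7: 536 on hand, pool $4,408.00 (≈ $8.2239 each)
After Mar 11: 920 on hand, pool $8,248.00 (≈ $8.9652 each)
Mar 13, sell 528: 528/920 × $8,248.00 → $4,733.63
After Mar 14: 493 on hand, pool $3,817.37 (≈ $7.7431 each)
After Mar 17: 578 on hand, pool $4,072.37 (≈ $7.0456 each)
Mar 18, sell 248: 248/578 × $4,072.37 → $1,747.31
Total COGS = $4,733.63 + $1,747.31 = $6,480.94
Ending inventory (cost pool remaining) = $2,325.06

COGS = $6,480.94; ending inventory = $2,325.06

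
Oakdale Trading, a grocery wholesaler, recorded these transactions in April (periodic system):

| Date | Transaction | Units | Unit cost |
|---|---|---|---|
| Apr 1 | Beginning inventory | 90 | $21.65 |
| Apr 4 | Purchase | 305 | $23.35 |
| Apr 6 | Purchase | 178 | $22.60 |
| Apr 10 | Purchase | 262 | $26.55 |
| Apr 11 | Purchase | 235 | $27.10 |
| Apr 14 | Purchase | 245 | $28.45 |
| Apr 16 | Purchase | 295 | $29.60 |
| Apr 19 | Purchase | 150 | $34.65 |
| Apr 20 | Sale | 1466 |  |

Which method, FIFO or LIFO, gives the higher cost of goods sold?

FIFO COGS: 90 @ $21.65 + 305 @ $23.35 + 178 @ $22.60 + 262 @ $26.55 + 235 @ $27.10 + 245 @ $28.45 + 151 @ $29.60 = $37,857.50
LIFO COGS: 150 @ $34.65 + 295 @ $29.60 + 245 @ $28.45 + 235 @ $27.10 + 262 @ $26.55 + 178 @ $22.60 + 101 @ $23.35 = $40,605.50

LIFO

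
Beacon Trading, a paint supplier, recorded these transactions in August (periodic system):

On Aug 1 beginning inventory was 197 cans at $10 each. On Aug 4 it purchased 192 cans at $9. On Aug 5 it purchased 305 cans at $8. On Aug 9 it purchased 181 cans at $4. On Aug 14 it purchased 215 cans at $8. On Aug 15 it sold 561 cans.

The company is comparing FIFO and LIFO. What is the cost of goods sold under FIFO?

COGS = $5,074

FIFO COGS: 197 @ $10 + 192 @ $9 + 172 @ $8 = $5,074
LIFO COGS: 215 @ $8 + 181 @ $4 + 165 @ $8 = $3,764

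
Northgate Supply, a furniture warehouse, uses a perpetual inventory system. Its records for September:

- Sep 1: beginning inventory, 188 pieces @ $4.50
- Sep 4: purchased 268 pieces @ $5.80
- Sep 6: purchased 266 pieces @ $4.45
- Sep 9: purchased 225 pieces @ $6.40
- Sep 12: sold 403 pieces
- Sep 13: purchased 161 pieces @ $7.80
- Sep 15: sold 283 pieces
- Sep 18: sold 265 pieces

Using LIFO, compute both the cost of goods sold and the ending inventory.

COGS = $5,573.40; ending inventory = $706.50

Sep 12, 403 sold [LIFO — newest first]: 225 @ $6.40 + 178 @ $4.45 = $2,232.10
Sep 15, 283 sold [LIFO — newest first]: 161 @ $7.80 + 88 @ $4.45 + 34 @ $5.80 = $1,844.60
Sep 18, 265 sold [LIFO — newest first]: 234 @ $5.80 + 31 @ $4.50 = $1,496.70
Total COGS = $2,232.10 + $1,844.60 + $1,496.70 = $5,573.40
Ending inventory: 157 @ $4.50 = $706.50
Check: goods available $6,279.90 = COGS $5,573.40 + ending $706.50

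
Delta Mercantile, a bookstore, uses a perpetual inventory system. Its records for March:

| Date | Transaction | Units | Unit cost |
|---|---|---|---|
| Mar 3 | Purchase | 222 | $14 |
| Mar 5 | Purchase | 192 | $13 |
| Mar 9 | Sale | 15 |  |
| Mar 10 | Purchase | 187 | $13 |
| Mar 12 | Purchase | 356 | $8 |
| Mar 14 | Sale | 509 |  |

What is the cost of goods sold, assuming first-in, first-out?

Mar 9, 15 sold [FIFO — oldest first]: 15 @ $14 = $210
Mar 14, 509 sold [FIFO — oldest first]: 207 @ $14 + 192 @ $13 + 110 @ $13 = $6,824
Total COGS = $210 + $6,824 = $7,034
Ending inventory: 77 @ $13 + 356 @ $8 = $3,849
Check: goods available $10,883 = COGS $7,034 + ending $3,849

COGS = $7,034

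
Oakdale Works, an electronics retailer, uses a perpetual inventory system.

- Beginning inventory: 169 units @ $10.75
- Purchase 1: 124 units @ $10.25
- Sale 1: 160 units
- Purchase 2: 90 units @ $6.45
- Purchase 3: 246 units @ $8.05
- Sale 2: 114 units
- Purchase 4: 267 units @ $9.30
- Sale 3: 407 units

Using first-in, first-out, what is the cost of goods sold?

Sale 1 (160) [FIFO — oldest first]: 160 @ $10.75 = $1,720.00
Sale 2 (114) [FIFO — oldest first]: 9 @ $10.75 + 105 @ $10.25 = $1,173.00
Sale 3 (407) [FIFO — oldest first]: 19 @ $10.25 + 90 @ $6.45 + 246 @ $8.05 + 52 @ $9.30 = $3,239.15
Total COGS = $1,720.00 + $1,173.00 + $3,239.15 = $6,132.15
Ending inventory: 215 @ $9.30 = $1,999.50

COGS = $6,132.15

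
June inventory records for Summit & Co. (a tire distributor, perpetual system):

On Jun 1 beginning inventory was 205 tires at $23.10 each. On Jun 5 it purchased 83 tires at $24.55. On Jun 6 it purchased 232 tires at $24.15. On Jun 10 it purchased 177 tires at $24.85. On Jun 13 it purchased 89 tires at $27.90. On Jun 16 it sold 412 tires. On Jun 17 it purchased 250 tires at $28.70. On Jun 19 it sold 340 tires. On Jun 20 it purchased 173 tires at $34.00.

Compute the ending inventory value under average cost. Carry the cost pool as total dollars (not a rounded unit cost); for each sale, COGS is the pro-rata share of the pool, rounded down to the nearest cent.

After Jun 1: 205 on hand, pool $4,735.50 (≈ $23.1000 each)
After Jun 5: 288 on hand, pool $6,773.15 (≈ $23.5179 each)
After Jun 6: 520 on hand, pool $12,375.95 (≈ $23.7999 each)
After Jun 10: 697 on hand, pool $16,774.40 (≈ $24.0666 each)
After Jun 13: 786 on hand, pool $19,257.50 (≈ $24.5006 each)
Jun 16, sell 412: 412/786 × $19,257.50 → $10,094.26
After Jun 17: 624 on hand, pool $16,338.24 (≈ $26.1831 each)
Jun 19, sell 340: 340/624 × $16,338.24 → $8,902.24
After Jun 20: 457 on hand, pool $13,318.00 (≈ $29.1422 each)
Total COGS = $10,094.26 + $8,902.24 = $18,996.50
Ending inventory (cost pool remaining) = $13,318.00

Ending inventory = $13,318.00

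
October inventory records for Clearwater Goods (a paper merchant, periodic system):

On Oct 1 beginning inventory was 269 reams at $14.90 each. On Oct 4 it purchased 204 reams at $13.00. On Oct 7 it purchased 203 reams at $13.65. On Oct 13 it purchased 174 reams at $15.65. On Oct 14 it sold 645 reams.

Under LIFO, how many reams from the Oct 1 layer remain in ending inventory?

205

Oct 14, 645 sold [LIFO — newest first]: 174 @ $15.65 + 203 @ $13.65 + 204 @ $13.00 + 64 @ $14.90 = $9,099.65
Ending inventory: 205 @ $14.90 = $3,054.50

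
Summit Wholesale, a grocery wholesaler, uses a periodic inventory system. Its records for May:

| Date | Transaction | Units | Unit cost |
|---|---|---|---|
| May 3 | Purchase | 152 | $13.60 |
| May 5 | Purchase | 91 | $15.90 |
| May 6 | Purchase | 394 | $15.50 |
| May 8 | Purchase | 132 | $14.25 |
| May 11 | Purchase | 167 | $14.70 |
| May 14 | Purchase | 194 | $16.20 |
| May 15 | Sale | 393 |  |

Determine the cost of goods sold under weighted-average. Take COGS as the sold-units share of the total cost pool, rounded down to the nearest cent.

May 15, sell 393: 393/1130 × $17,099.80 → $5,947.09
Ending inventory (cost pool remaining) = $11,152.71
Check: goods available $17,099.80 = COGS $5,947.09 + ending $11,152.71

COGS = $5,947.09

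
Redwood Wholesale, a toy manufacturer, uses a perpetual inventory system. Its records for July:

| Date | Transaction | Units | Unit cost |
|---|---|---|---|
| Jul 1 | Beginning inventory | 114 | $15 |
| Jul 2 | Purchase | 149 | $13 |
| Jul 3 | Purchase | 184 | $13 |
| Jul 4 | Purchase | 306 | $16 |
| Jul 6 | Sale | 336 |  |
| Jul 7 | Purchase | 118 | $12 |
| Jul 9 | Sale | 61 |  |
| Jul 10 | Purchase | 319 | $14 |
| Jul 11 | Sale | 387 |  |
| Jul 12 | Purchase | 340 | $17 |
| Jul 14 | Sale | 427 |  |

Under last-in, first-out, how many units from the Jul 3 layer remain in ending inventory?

56

Jul 6, 336 sold [LIFO — newest first]: 306 @ $16 + 30 @ $13 = $5,286
Jul 9, 61 sold [LIFO — newest first]: 61 @ $12 = $732
Jul 11, 387 sold [LIFO — newest first]: 319 @ $14 + 57 @ $12 + 11 @ $13 = $5,293
Jul 14, 427 sold [LIFO — newest first]: 340 @ $17 + 87 @ $13 = $6,911
Total COGS = $5,286 + $732 + $5,293 + $6,911 = $18,222
Ending inventory: 114 @ $15 + 149 @ $13 + 56 @ $13 = $4,375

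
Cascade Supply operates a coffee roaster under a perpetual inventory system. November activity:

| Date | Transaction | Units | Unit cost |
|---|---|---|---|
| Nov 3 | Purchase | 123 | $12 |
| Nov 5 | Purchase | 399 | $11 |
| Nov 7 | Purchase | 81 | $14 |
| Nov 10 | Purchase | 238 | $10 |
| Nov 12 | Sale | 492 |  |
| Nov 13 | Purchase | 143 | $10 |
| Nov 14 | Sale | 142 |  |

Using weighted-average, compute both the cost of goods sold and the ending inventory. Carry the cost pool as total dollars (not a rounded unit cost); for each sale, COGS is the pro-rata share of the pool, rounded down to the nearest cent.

COGS = $7,022.93; ending inventory = $3,786.07

After Nov 3: 123 on hand, pool $1,476.00 (≈ $12.0000 each)
After Nov 5: 522 on hand, pool $5,865.00 (≈ $11.2356 each)
After Nov 7: 603 on hand, pool $6,999.00 (≈ $11.6070 each)
After Nov 10: 841 on hand, pool $9,379.00 (≈ $11.1522 each)
Nov 12, sell 492: 492/841 × $9,379.00 → $5,486.88
After Nov 13: 492 on hand, pool $5,322.12 (≈ $10.8173 each)
Nov 14, sell 142: 142/492 × $5,322.12 → $1,536.05
Total COGS = $5,486.88 + $1,536.05 = $7,022.93
Ending inventory (cost pool remaining) = $3,786.07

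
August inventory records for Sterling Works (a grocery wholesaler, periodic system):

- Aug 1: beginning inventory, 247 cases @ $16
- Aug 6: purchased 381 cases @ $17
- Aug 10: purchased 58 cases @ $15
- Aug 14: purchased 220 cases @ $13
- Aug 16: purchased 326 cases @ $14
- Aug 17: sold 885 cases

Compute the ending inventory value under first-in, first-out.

Aug 17, 885 sold [FIFO — oldest first]: 247 @ $16 + 381 @ $17 + 58 @ $15 + 199 @ $13 = $13,886
Ending inventory: 21 @ $13 + 326 @ $14 = $4,837
Check: goods available $18,723 = COGS $13,886 + ending $4,837

Ending inventory = $4,837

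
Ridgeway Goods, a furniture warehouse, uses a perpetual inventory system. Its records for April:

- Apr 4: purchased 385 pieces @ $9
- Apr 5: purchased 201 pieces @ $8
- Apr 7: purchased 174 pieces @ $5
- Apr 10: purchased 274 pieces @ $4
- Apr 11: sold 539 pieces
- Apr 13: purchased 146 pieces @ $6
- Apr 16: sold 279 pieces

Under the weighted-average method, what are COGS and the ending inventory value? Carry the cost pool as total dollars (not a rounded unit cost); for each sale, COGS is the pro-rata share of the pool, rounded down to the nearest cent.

After Apr 4: 385 on hand, pool $3,465.00 (≈ $9.0000 each)
After Apr 5: 586 on hand, pool $5,073.00 (≈ $8.6570 each)
After Apr 7: 760 on hand, pool $5,943.00 (≈ $7.8197 each)
After Apr 10: 1034 on hand, pool $7,039.00 (≈ $6.8075 each)
Apr 11, sell 539: 539/1034 × $7,039.00 → $3,669.26
After Apr 13: 641 on hand, pool $4,245.74 (≈ $6.6236 each)
Apr 16, sell 279: 279/641 × $4,245.74 → $1,847.98
Total COGS = $3,669.26 + $1,847.98 = $5,517.24
Ending inventory (cost pool remaining) = $2,397.76

COGS = $5,517.24; ending inventory = $2,397.76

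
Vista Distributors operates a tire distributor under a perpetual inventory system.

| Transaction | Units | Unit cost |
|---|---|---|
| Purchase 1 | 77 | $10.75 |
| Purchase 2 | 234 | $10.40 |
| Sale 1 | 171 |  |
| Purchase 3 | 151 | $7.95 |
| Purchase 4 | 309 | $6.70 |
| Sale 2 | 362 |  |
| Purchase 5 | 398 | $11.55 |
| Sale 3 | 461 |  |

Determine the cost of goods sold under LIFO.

COGS = $9,367.80

Sale 1 (171) [LIFO — newest first]: 171 @ $10.40 = $1,778.40
Sale 2 (362) [LIFO — newest first]: 309 @ $6.70 + 53 @ $7.95 = $2,491.65
Sale 3 (461) [LIFO — newest first]: 398 @ $11.55 + 63 @ $7.95 = $5,097.75
Total COGS = $1,778.40 + $2,491.65 + $5,097.75 = $9,367.80
Ending inventory: 77 @ $10.75 + 63 @ $10.40 + 35 @ $7.95 = $1,761.20
Check: goods available $11,129.00 = COGS $9,367.80 + ending $1,761.20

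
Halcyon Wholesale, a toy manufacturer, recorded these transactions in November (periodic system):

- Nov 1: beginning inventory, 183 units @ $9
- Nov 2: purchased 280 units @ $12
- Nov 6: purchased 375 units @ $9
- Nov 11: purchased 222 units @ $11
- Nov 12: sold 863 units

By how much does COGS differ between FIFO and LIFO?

FIFO COGS: 183 @ $9 + 280 @ $12 + 375 @ $9 + 25 @ $11 = $8,657
LIFO COGS: 222 @ $11 + 375 @ $9 + 266 @ $12 = $9,009
Difference = |$8,657 − $9,009| = $352

$352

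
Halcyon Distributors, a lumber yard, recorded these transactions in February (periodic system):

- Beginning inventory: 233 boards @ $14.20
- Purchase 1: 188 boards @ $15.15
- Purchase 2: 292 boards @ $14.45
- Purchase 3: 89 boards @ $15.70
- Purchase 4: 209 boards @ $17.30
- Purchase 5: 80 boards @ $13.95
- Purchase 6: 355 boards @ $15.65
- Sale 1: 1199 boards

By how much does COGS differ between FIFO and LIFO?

$344.85

FIFO COGS: 233 @ $14.20 + 188 @ $15.15 + 292 @ $14.45 + 89 @ $15.70 + 209 @ $17.30 + 80 @ $13.95 + 108 @ $15.65 = $18,195.40
LIFO COGS: 355 @ $15.65 + 80 @ $13.95 + 209 @ $17.30 + 89 @ $15.70 + 292 @ $14.45 + 174 @ $15.15 = $18,540.25
Difference = |$18,195.40 − $18,540.25| = $344.85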